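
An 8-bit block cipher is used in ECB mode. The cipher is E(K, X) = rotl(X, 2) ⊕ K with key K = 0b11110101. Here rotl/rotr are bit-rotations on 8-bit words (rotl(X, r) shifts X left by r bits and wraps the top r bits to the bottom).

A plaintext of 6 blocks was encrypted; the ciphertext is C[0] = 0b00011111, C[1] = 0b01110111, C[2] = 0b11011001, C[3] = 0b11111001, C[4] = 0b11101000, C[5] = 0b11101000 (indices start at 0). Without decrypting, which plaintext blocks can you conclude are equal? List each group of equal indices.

ECB encrypts each block independently with the same key, so equal ciphertext blocks imply equal plaintext blocks.
C[4] = C[5] = 0b11101000, so P[4] = P[5].

P[4] = P[5]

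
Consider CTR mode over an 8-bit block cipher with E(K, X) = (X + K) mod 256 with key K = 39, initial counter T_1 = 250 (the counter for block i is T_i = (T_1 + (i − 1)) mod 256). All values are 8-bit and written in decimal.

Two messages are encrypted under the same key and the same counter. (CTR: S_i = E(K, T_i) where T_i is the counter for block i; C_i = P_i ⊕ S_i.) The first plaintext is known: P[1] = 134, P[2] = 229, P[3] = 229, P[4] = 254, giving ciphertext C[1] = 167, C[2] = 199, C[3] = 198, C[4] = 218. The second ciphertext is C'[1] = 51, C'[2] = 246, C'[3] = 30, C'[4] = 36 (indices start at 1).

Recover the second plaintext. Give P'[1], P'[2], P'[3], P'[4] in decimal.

In CTR with a reused counter, both messages share the same keystream S_i, so C_i ⊕ C'_i = P_i ⊕ P'_i and thus P'_i = P_i ⊕ C_i ⊕ C'_i.
P'[1]: 134 ⊕ 167 ⊕ 51 = 18.
P'[2]: 229 ⊕ 199 ⊕ 246 = 212.
P'[3]: 229 ⊕ 198 ⊕ 30 = 61.
P'[4]: 254 ⊕ 218 ⊕ 36 = 0.

P'[1] = 18, P'[2] = 212, P'[3] = 61, P'[4] = 0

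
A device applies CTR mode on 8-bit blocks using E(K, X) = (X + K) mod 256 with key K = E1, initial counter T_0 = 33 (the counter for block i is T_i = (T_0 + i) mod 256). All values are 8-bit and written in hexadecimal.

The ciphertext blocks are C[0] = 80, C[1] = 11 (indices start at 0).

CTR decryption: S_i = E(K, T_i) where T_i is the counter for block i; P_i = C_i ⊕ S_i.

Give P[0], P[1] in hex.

P[0]: T = 33, S = E(K, T) = 14; 80 ⊕ 14 = 94.
P[1]: T = 34, S = E(K, T) = 15; 11 ⊕ 15 = 04.

P[0] = 94, P[1] = 04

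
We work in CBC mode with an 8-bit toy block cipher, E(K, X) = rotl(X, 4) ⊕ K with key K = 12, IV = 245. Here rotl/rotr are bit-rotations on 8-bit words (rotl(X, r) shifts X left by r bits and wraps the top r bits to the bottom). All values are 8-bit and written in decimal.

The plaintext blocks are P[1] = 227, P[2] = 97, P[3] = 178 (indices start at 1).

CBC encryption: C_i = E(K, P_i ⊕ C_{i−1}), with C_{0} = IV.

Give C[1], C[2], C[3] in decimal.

C[1] = 109, C[2] = 204, C[3] = 235

C[1]: P[1] ⊕ 245 = 22; E(K, 22) = 109.
C[2]: P[2] ⊕ 109 = 12; E(K, 12) = 204.
C[3]: P[3] ⊕ 204 = 126; E(K, 126) = 235.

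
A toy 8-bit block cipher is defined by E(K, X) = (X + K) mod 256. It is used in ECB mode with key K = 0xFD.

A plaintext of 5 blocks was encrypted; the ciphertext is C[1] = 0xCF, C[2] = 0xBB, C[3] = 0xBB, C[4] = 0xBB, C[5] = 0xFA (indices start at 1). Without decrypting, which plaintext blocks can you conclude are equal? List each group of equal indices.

ECB encrypts each block independently with the same key, so equal ciphertext blocks imply equal plaintext blocks.
C[2] = C[3] = C[4] = 0xBB, so P[2] = P[3] = P[4].

P[2] = P[3] = P[4]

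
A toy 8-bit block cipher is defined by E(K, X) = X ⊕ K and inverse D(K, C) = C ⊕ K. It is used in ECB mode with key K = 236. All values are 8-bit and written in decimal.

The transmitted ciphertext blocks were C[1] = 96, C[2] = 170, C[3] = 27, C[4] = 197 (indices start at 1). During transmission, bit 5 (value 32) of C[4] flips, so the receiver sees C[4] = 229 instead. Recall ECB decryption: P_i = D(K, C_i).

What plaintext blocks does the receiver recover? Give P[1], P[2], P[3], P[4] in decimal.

Only C[4] changed, to 229. In ECB, a change in C_i affects only P_i. Decrypting the received ciphertext:
P[1]: D(K, 96) = 140.
P[2]: D(K, 170) = 70.
P[3]: D(K, 27) = 247.
P[4]: D(K, 229) = 9.
Blocks that differ from the original plaintext: P[4].

P[1] = 140, P[2] = 70, P[3] = 247, P[4] = 9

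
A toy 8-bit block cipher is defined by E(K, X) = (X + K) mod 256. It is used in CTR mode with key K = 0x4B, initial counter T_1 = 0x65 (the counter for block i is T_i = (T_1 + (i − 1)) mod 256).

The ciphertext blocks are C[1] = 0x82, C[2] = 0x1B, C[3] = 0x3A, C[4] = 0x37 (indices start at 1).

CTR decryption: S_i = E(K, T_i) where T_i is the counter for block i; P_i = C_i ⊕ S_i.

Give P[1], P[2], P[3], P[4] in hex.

P[1] = 0x32, P[2] = 0xAA, P[3] = 0x88, P[4] = 0x84

P[1]: T = 0x65, S = E(K, T) = 0xB0; 0x82 ⊕ 0xB0 = 0x32.
P[2]: T = 0x66, S = E(K, T) = 0xB1; 0x1B ⊕ 0xB1 = 0xAA.
P[3]: T = 0x67, S = E(K, T) = 0xB2; 0x3A ⊕ 0xB2 = 0x88.
P[4]: T = 0x68, S = E(K, T) = 0xB3; 0x37 ⊕ 0xB3 = 0x84.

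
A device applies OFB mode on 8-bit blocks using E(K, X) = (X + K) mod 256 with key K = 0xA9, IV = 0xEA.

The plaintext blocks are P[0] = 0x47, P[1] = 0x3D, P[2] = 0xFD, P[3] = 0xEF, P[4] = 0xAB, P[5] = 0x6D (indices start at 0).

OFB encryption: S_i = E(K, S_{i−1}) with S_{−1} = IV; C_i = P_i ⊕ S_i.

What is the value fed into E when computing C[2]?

0x3C

C[0]: S = E(K, 0xEA) = 0x93; 0x47 ⊕ 0x93 = 0xD4.
C[1]: S = E(K, 0x93) = 0x3C; 0x3D ⊕ 0x3C = 0x01.
C[2]: S = E(K, 0x3C) = 0xE5; 0xFD ⊕ 0xE5 = 0x18.
So the input to E for block [2] is 0x3C.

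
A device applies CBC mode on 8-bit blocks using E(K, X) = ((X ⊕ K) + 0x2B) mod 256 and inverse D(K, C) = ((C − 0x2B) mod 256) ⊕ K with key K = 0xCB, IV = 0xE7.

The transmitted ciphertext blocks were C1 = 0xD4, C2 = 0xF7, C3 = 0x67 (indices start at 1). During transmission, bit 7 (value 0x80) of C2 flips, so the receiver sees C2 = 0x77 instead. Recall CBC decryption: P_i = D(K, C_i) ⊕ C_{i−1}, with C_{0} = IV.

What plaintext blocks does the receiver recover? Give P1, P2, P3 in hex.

P1 = 0x85, P2 = 0x53, P3 = 0x80

Only C2 changed, to 0x77. In CBC, a change in C_i garbles P_i and flips the same bit in P_{i+1}. Decrypting the received ciphertext:
P1: D(K, 0xD4) = 0x62; 0x62 ⊕ 0xE7 = 0x85.
P2: D(K, 0x77) = 0x87; 0x87 ⊕ 0xD4 = 0x53.
P3: D(K, 0x67) = 0xF7; 0xF7 ⊕ 0x77 = 0x80.
Blocks that differ from the original plaintext: P2, P3.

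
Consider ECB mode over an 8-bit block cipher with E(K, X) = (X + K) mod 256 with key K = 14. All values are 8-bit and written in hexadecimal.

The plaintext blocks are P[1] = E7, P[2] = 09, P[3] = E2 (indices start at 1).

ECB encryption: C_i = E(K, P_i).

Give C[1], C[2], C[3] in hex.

C[1] = FB, C[2] = 1D, C[3] = F6

C[1]: E(K, E7) = FB.
C[2]: E(K, 09) = 1D.
C[3]: E(K, E2) = F6.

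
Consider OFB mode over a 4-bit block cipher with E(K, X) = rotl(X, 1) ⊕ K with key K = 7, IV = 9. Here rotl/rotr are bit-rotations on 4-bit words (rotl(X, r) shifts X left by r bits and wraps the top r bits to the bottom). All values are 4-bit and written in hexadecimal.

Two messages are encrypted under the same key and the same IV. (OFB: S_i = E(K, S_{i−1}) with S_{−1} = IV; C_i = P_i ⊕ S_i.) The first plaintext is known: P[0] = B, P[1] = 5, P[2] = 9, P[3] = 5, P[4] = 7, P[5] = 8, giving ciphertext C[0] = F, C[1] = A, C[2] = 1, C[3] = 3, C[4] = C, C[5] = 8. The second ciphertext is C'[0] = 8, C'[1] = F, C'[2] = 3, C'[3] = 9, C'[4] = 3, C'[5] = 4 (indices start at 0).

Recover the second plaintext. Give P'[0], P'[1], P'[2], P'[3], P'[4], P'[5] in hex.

In OFB with a reused IV, both messages share the same keystream S_i, so C_i ⊕ C'_i = P_i ⊕ P'_i and thus P'_i = P_i ⊕ C_i ⊕ C'_i.
P'[0]: B ⊕ F ⊕ 8 = C.
P'[1]: 5 ⊕ A ⊕ F = 0.
P'[2]: 9 ⊕ 1 ⊕ 3 = B.
P'[3]: 5 ⊕ 3 ⊕ 9 = F.
P'[4]: 7 ⊕ C ⊕ 3 = 8.
P'[5]: 8 ⊕ 8 ⊕ 4 = 4.

P'[0] = C, P'[1] = 0, P'[2] = B, P'[3] = F, P'[4] = 8, P'[5] = 4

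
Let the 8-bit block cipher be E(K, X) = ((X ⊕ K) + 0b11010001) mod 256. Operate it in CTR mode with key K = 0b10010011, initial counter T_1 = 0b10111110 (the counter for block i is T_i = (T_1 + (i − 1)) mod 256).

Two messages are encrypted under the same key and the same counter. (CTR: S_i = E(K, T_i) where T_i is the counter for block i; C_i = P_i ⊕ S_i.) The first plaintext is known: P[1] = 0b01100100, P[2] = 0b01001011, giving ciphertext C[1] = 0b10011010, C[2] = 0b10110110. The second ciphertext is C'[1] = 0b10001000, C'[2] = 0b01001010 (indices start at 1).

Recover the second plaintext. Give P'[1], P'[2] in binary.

In CTR with a reused counter, both messages share the same keystream S_i, so C_i ⊕ C'_i = P_i ⊕ P'_i and thus P'_i = P_i ⊕ C_i ⊕ C'_i.
P'[1]: 0b01100100 ⊕ 0b10011010 ⊕ 0b10001000 = 0b01110110.
P'[2]: 0b01001011 ⊕ 0b10110110 ⊕ 0b01001010 = 0b10110111.

P'[1] = 0b01110110, P'[2] = 0b10110111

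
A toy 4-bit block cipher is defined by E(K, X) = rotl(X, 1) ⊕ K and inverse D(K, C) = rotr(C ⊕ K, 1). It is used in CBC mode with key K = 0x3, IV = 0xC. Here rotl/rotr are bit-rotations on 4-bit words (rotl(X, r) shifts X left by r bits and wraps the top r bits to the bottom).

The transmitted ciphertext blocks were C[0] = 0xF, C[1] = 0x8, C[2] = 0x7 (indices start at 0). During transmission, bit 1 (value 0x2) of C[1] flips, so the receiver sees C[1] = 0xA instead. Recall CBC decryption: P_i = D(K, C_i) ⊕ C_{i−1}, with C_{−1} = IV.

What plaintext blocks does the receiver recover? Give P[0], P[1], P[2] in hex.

Only C[1] changed, to 0xA. In CBC, a change in C_i garbles P_i and flips the same bit in P_{i+1}. Decrypting the received ciphertext:
P[0]: D(K, 0xF) = 0x6; 0x6 ⊕ 0xC = 0xA.
P[1]: D(K, 0xA) = 0xC; 0xC ⊕ 0xF = 0x3.
P[2]: D(K, 0x7) = 0x2; 0x2 ⊕ 0xA = 0x8.
Blocks that differ from the original plaintext: P[1], P[2].

P[0] = 0xA, P[1] = 0x3, P[2] = 0x8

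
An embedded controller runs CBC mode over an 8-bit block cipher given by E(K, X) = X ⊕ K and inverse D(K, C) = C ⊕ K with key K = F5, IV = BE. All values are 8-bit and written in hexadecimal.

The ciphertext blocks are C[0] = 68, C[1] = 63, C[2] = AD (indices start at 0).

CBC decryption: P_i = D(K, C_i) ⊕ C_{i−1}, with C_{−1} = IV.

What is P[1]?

P[1]: D(K, 63) = 96; 96 ⊕ 68 = FE.

P[1] = FE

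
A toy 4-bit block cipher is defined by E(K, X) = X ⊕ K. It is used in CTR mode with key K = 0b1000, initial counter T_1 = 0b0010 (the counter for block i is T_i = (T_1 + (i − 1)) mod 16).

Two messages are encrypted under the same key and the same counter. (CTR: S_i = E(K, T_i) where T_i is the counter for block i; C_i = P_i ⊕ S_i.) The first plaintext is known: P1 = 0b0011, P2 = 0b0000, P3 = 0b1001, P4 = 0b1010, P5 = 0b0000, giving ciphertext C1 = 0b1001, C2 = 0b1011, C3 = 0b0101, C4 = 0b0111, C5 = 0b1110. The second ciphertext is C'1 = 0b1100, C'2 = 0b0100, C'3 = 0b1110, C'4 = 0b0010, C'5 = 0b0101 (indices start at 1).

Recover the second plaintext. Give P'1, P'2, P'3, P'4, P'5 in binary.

P'1 = 0b0110, P'2 = 0b1111, P'3 = 0b0010, P'4 = 0b1111, P'5 = 0b1011

In CTR with a reused counter, both messages share the same keystream S_i, so C_i ⊕ C'_i = P_i ⊕ P'_i and thus P'_i = P_i ⊕ C_i ⊕ C'_i.
P'1: 0b0011 ⊕ 0b1001 ⊕ 0b1100 = 0b0110.
P'2: 0b0000 ⊕ 0b1011 ⊕ 0b0100 = 0b1111.
P'3: 0b1001 ⊕ 0b0101 ⊕ 0b1110 = 0b0010.
P'4: 0b1010 ⊕ 0b0111 ⊕ 0b0010 = 0b1111.
P'5: 0b0000 ⊕ 0b1110 ⊕ 0b0101 = 0b1011.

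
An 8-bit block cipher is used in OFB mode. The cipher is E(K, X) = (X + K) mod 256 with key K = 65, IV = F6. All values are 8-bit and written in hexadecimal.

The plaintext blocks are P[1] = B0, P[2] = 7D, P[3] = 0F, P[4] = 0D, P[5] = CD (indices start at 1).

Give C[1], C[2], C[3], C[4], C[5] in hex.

C[1] = EB, C[2] = BD, C[3] = 2A, C[4] = 87, C[5] = 22

OFB encryption: S_i = E(K, S_{i−1}) with S_{0} = IV; C_i = P_i ⊕ S_i.
C[1]: S = E(K, F6) = 5B; B0 ⊕ 5B = EB.
C[2]: S = E(K, 5B) = C0; 7D ⊕ C0 = BD.
C[3]: S = E(K, C0) = 25; 0F ⊕ 25 = 2A.
C[4]: S = E(K, 25) = 8A; 0D ⊕ 8A = 87.
C[5]: S = E(K, 8A) = EF; CD ⊕ EF = 22.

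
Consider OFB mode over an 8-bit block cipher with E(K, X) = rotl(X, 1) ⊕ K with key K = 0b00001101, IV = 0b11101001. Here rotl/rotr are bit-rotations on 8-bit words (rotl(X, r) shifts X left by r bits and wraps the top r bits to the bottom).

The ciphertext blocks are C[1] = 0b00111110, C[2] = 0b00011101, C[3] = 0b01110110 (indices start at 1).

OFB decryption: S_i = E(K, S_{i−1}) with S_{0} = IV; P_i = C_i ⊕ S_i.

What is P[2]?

P[2] = 0b10101101

P[1]: S = E(K, 0b11101001) = 0b11011110; 0b00111110 ⊕ 0b11011110 = 0b11100000.
P[2]: S = E(K, 0b11011110) = 0b10110000; 0b00011101 ⊕ 0b10110000 = 0b10101101.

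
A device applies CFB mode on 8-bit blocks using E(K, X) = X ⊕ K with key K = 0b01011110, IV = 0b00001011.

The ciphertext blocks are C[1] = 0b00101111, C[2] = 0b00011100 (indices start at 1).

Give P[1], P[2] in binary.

CFB decryption: P_i = C_i ⊕ E(K, C_{i−1}), with C_{0} = IV.
P[1]: E(K, 0b00001011) = 0b01010101; 0b00101111 ⊕ 0b01010101 = 0b01111010.
P[2]: E(K, 0b00101111) = 0b01110001; 0b00011100 ⊕ 0b01110001 = 0b01101101.

P[1] = 0b01111010, P[2] = 0b01101101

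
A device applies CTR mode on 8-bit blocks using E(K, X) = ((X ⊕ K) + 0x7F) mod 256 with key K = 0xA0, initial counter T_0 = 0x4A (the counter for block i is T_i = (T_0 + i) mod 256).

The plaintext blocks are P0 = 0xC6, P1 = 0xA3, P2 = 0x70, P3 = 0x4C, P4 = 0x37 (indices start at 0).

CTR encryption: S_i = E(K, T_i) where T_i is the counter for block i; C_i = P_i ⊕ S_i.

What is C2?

C2 = 0x1B

C0: T = 0x4A, S = E(K, T) = 0x69; 0xC6 ⊕ 0x69 = 0xAF.
C1: T = 0x4B, S = E(K, T) = 0x6A; 0xA3 ⊕ 0x6A = 0xC9.
C2: T = 0x4C, S = E(K, T) = 0x6B; 0x70 ⊕ 0x6B = 0x1B.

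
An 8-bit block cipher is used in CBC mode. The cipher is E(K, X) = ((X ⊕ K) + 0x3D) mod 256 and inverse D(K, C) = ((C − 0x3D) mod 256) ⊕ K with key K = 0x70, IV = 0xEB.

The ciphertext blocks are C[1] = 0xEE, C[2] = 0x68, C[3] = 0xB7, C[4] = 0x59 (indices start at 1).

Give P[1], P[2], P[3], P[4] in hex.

CBC decryption: P_i = D(K, C_i) ⊕ C_{i−1}, with C_{0} = IV.
P[1]: D(K, 0xEE) = 0xC1; 0xC1 ⊕ 0xEB = 0x2A.
P[2]: D(K, 0x68) = 0x5B; 0x5B ⊕ 0xEE = 0xB5.
P[3]: D(K, 0xB7) = 0x0A; 0x0A ⊕ 0x68 = 0x62.
P[4]: D(K, 0x59) = 0x6C; 0x6C ⊕ 0xB7 = 0xDB.

P[1] = 0x2A, P[2] = 0xB5, P[3] = 0x62, P[4] = 0xDB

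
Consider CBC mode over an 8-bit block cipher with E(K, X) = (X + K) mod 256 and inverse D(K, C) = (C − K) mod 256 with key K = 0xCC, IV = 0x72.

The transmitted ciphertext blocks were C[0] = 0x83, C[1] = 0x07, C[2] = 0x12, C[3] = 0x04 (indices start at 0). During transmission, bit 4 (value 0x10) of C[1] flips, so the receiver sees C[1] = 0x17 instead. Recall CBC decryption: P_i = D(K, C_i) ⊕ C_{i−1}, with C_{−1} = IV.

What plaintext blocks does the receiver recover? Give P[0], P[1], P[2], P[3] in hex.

Only C[1] changed, to 0x17. In CBC, a change in C_i garbles P_i and flips the same bit in P_{i+1}. Decrypting the received ciphertext:
P[0]: D(K, 0x83) = 0xB7; 0xB7 ⊕ 0x72 = 0xC5.
P[1]: D(K, 0x17) = 0x4B; 0x4B ⊕ 0x83 = 0xC8.
P[2]: D(K, 0x12) = 0x46; 0x46 ⊕ 0x17 = 0x51.
P[3]: D(K, 0x04) = 0x38; 0x38 ⊕ 0x12 = 0x2A.
Blocks that differ from the original plaintext: P[1], P[2].

P[0] = 0xC5, P[1] = 0xC8, P[2] = 0x51, P[3] = 0x2A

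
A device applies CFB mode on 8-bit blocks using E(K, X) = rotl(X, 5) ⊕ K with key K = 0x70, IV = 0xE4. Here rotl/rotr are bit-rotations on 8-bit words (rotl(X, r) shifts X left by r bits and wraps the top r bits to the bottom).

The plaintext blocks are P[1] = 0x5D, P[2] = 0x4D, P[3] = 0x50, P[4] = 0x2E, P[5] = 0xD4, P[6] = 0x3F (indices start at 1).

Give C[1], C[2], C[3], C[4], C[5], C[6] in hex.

C[1] = 0xB1, C[2] = 0x0B, C[3] = 0x41, C[4] = 0x76, C[5] = 0x6A, C[6] = 0x02

CFB encryption: C_i = P_i ⊕ E(K, C_{i−1}), with C_{0} = IV.
C[1]: E(K, 0xE4) = 0xEC; 0x5D ⊕ 0xEC = 0xB1.
C[2]: E(K, 0xB1) = 0x46; 0x4D ⊕ 0x46 = 0x0B.
C[3]: E(K, 0x0B) = 0x11; 0x50 ⊕ 0x11 = 0x41.
C[4]: E(K, 0x41) = 0x58; 0x2E ⊕ 0x58 = 0x76.
C[5]: E(K, 0x76) = 0xBE; 0xD4 ⊕ 0xBE = 0x6A.
C[6]: E(K, 0x6A) = 0x3D; 0x3F ⊕ 0x3D = 0x02.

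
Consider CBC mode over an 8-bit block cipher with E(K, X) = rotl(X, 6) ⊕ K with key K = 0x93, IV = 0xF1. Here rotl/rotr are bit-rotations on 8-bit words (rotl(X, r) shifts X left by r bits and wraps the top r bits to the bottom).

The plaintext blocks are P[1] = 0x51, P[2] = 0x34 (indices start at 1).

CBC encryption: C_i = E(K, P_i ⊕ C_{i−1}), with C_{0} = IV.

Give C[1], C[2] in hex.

C[1]: P[1] ⊕ 0xF1 = 0xA0; E(K, 0xA0) = 0xBB.
C[2]: P[2] ⊕ 0xBB = 0x8F; E(K, 0x8F) = 0x70.

C[1] = 0xBB, C[2] = 0x70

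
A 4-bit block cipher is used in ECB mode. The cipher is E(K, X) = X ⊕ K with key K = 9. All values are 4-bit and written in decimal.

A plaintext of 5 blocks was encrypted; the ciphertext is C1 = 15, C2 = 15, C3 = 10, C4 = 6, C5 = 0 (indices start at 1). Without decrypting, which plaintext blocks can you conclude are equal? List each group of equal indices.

P1 = P2

ECB encrypts each block independently with the same key, so equal ciphertext blocks imply equal plaintext blocks.
C1 = C2 = 15, so P1 = P2.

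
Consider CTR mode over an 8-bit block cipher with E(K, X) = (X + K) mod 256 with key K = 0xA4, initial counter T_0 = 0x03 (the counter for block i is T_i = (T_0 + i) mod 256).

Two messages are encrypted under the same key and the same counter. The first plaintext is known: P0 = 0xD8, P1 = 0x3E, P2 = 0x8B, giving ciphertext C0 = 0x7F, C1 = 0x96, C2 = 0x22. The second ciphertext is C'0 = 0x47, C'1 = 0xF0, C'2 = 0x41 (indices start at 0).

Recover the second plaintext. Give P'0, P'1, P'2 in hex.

In CTR with a reused counter, both messages share the same keystream S_i, so C_i ⊕ C'_i = P_i ⊕ P'_i and thus P'_i = P_i ⊕ C_i ⊕ C'_i.
P'0: 0xD8 ⊕ 0x7F ⊕ 0x47 = 0xE0.
P'1: 0x3E ⊕ 0x96 ⊕ 0xF0 = 0x58.
P'2: 0x8B ⊕ 0x22 ⊕ 0x41 = 0xE8.

P'0 = 0xE0, P'1 = 0x58, P'2 = 0xE8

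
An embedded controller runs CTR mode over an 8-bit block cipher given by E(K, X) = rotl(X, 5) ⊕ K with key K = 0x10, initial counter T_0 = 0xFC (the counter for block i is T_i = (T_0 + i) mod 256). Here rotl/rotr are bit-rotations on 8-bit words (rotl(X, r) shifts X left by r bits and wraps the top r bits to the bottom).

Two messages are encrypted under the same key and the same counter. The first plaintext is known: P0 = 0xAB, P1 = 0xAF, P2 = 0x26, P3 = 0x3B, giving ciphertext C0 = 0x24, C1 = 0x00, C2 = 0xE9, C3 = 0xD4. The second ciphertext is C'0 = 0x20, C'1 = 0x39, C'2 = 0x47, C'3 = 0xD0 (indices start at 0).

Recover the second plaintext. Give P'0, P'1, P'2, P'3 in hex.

P'0 = 0xAF, P'1 = 0x96, P'2 = 0x88, P'3 = 0x3F

In CTR with a reused counter, both messages share the same keystream S_i, so C_i ⊕ C'_i = P_i ⊕ P'_i and thus P'_i = P_i ⊕ C_i ⊕ C'_i.
P'0: 0xAB ⊕ 0x24 ⊕ 0x20 = 0xAF.
P'1: 0xAF ⊕ 0x00 ⊕ 0x39 = 0x96.
P'2: 0x26 ⊕ 0xE9 ⊕ 0x47 = 0x88.
P'3: 0x3B ⊕ 0xD4 ⊕ 0xD0 = 0x3F.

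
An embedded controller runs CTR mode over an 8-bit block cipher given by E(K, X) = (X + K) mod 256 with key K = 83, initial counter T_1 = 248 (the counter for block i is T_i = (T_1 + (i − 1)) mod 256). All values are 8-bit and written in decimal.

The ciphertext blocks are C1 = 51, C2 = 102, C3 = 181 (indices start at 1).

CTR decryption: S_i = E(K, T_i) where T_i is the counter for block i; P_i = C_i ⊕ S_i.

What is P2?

P2 = 42

P2: T = 249, S = E(K, T) = 76; 102 ⊕ 76 = 42.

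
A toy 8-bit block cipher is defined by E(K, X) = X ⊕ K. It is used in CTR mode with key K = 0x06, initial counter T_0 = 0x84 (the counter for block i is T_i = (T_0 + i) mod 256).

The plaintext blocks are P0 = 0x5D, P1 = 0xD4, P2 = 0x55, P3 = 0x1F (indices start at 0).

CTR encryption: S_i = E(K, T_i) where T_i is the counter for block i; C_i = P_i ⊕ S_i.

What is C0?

C0 = 0xDF

C0: T = 0x84, S = E(K, T) = 0x82; 0x5D ⊕ 0x82 = 0xDF.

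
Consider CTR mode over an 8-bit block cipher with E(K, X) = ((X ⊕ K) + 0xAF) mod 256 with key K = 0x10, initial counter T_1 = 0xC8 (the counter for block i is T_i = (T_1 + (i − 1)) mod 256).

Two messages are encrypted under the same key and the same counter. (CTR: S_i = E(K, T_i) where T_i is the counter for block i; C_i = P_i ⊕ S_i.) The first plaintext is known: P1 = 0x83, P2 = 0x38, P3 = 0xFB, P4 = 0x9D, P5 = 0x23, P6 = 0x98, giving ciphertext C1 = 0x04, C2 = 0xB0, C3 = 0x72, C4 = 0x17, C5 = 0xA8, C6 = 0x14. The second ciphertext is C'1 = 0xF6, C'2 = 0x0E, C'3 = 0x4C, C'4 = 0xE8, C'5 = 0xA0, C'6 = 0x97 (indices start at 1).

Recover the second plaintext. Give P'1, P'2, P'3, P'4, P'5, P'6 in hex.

P'1 = 0x71, P'2 = 0x86, P'3 = 0xC5, P'4 = 0x62, P'5 = 0x2B, P'6 = 0x1B

In CTR with a reused counter, both messages share the same keystream S_i, so C_i ⊕ C'_i = P_i ⊕ P'_i and thus P'_i = P_i ⊕ C_i ⊕ C'_i.
P'1: 0x83 ⊕ 0x04 ⊕ 0xF6 = 0x71.
P'2: 0x38 ⊕ 0xB0 ⊕ 0x0E = 0x86.
P'3: 0xFB ⊕ 0x72 ⊕ 0x4C = 0xC5.
P'4: 0x9D ⊕ 0x17 ⊕ 0xE8 = 0x62.
P'5: 0x23 ⊕ 0xA8 ⊕ 0xA0 = 0x2B.
P'6: 0x98 ⊕ 0x14 ⊕ 0x97 = 0x1B.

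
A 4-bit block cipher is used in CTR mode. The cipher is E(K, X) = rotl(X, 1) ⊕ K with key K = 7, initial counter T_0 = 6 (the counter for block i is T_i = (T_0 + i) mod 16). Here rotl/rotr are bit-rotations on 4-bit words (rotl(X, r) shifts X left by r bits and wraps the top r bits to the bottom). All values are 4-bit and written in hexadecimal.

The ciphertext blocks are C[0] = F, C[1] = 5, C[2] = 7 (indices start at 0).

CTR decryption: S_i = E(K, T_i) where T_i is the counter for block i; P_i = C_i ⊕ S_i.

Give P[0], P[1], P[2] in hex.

P[0]: T = 6, S = E(K, T) = B; F ⊕ B = 4.
P[1]: T = 7, S = E(K, T) = 9; 5 ⊕ 9 = C.
P[2]: T = 8, S = E(K, T) = 6; 7 ⊕ 6 = 1.

P[0] = 4, P[1] = C, P[2] = 1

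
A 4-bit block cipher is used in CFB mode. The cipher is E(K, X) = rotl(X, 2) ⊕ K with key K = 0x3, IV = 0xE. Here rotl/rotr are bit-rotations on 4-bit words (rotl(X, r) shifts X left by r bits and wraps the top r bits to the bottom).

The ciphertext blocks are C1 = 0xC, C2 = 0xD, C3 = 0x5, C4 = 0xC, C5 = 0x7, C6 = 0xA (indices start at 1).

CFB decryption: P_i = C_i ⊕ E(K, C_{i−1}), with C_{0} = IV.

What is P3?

P3: E(K, 0xD) = 0x4; 0x5 ⊕ 0x4 = 0x1.

P3 = 0x1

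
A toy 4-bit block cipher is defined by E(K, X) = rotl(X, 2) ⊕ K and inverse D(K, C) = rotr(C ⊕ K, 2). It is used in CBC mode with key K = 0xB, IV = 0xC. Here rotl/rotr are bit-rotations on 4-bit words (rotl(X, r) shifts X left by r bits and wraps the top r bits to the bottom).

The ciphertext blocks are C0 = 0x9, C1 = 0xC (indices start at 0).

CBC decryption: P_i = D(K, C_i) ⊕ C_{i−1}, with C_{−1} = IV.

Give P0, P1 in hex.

P0: D(K, 0x9) = 0x8; 0x8 ⊕ 0xC = 0x4.
P1: D(K, 0xC) = 0xD; 0xD ⊕ 0x9 = 0x4.

P0 = 0x4, P1 = 0x4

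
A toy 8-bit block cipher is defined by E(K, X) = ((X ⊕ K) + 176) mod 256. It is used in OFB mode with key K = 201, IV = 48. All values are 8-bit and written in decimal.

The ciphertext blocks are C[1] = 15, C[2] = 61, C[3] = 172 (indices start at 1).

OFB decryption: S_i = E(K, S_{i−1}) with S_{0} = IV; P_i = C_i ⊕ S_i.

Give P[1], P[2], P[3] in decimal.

P[1]: S = E(K, 48) = 169; 15 ⊕ 169 = 166.
P[2]: S = E(K, 169) = 16; 61 ⊕ 16 = 45.
P[3]: S = E(K, 16) = 137; 172 ⊕ 137 = 37.

P[1] = 166, P[2] = 45, P[3] = 37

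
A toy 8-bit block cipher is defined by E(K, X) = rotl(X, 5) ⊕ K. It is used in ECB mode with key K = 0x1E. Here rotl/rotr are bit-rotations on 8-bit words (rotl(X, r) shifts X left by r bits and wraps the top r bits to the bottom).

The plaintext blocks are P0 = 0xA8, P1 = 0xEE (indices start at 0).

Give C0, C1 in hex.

ECB encryption: C_i = E(K, P_i).
C0: E(K, 0xA8) = 0x0B.
C1: E(K, 0xEE) = 0xC3.

C0 = 0x0B, C1 = 0xC3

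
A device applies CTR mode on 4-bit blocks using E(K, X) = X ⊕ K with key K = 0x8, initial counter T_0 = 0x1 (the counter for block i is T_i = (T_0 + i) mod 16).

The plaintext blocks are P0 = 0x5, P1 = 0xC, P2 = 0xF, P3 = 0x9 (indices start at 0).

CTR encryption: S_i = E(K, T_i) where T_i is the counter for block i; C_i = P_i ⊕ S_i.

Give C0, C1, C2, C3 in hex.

C0: T = 0x1, S = E(K, T) = 0x9; 0x5 ⊕ 0x9 = 0xC.
C1: T = 0x2, S = E(K, T) = 0xA; 0xC ⊕ 0xA = 0x6.
C2: T = 0x3, S = E(K, T) = 0xB; 0xF ⊕ 0xB = 0x4.
C3: T = 0x4, S = E(K, T) = 0xC; 0x9 ⊕ 0xC = 0x5.

C0 = 0xC, C1 = 0x6, C2 = 0x4, C3 = 0x5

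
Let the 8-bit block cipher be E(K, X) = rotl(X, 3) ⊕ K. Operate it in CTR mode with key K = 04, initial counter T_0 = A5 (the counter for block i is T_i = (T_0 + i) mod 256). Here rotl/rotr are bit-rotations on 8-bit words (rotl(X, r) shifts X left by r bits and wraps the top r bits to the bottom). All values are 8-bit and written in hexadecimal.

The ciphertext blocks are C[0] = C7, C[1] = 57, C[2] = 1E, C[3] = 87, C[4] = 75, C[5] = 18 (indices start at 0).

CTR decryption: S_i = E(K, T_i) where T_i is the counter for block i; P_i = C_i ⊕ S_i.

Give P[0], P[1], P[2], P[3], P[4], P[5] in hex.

P[0]: T = A5, S = E(K, T) = 29; C7 ⊕ 29 = EE.
P[1]: T = A6, S = E(K, T) = 31; 57 ⊕ 31 = 66.
P[2]: T = A7, S = E(K, T) = 39; 1E ⊕ 39 = 27.
P[3]: T = A8, S = E(K, T) = 41; 87 ⊕ 41 = C6.
P[4]: T = A9, S = E(K, T) = 49; 75 ⊕ 49 = 3C.
P[5]: T = AA, S = E(K, T) = 51; 18 ⊕ 51 = 49.

P[0] = EE, P[1] = 66, P[2] = 27, P[3] = C6, P[4] = 3C, P[5] = 49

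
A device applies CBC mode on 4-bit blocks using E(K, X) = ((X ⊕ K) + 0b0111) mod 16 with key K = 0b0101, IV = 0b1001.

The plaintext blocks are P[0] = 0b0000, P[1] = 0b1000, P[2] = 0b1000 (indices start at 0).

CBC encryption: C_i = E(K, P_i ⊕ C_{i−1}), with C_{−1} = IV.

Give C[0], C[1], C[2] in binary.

C[0] = 0b0011, C[1] = 0b0101, C[2] = 0b1111

C[0]: P[0] ⊕ 0b1001 = 0b1001; E(K, 0b1001) = 0b0011.
C[1]: P[1] ⊕ 0b0011 = 0b1011; E(K, 0b1011) = 0b0101.
C[2]: P[2] ⊕ 0b0101 = 0b1101; E(K, 0b1101) = 0b1111.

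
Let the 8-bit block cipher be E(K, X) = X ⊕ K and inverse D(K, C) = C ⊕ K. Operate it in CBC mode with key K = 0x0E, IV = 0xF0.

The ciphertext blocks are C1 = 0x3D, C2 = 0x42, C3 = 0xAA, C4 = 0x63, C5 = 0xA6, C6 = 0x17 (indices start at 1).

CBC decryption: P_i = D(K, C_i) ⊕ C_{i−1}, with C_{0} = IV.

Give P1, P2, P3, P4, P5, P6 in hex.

P1: D(K, 0x3D) = 0x33; 0x33 ⊕ 0xF0 = 0xC3.
P2: D(K, 0x42) = 0x4C; 0x4C ⊕ 0x3D = 0x71.
P3: D(K, 0xAA) = 0xA4; 0xA4 ⊕ 0x42 = 0xE6.
P4: D(K, 0x63) = 0x6D; 0x6D ⊕ 0xAA = 0xC7.
P5: D(K, 0xA6) = 0xA8; 0xA8 ⊕ 0x63 = 0xCB.
P6: D(K, 0x17) = 0x19; 0x19 ⊕ 0xA6 = 0xBF.

P1 = 0xC3, P2 = 0x71, P3 = 0xE6, P4 = 0xC7, P5 = 0xCB, P6 = 0xBF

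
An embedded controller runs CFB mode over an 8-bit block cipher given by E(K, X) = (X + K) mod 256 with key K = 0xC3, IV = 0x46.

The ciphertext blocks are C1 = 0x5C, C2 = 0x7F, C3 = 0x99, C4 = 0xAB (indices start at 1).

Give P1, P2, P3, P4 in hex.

CFB decryption: P_i = C_i ⊕ E(K, C_{i−1}), with C_{0} = IV.
P1: E(K, 0x46) = 0x09; 0x5C ⊕ 0x09 = 0x55.
P2: E(K, 0x5C) = 0x1F; 0x7F ⊕ 0x1F = 0x60.
P3: E(K, 0x7F) = 0x42; 0x99 ⊕ 0x42 = 0xDB.
P4: E(K, 0x99) = 0x5C; 0xAB ⊕ 0x5C = 0xF7.

P1 = 0x55, P2 = 0x60, P3 = 0xDB, P4 = 0xF7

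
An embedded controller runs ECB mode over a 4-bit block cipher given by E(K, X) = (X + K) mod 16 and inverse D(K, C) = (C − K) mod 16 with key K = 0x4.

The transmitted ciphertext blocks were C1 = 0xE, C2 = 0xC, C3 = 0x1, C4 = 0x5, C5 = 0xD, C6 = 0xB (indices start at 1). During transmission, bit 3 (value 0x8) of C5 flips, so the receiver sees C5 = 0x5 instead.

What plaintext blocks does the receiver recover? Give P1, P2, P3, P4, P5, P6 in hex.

P1 = 0xA, P2 = 0x8, P3 = 0xD, P4 = 0x1, P5 = 0x1, P6 = 0x7

ECB decryption: P_i = D(K, C_i).
Only C5 changed, to 0x5. In ECB, a change in C_i affects only P_i. Decrypting the received ciphertext:
P1: D(K, 0xE) = 0xA.
P2: D(K, 0xC) = 0x8.
P3: D(K, 0x1) = 0xD.
P4: D(K, 0x5) = 0x1.
P5: D(K, 0x5) = 0x1.
P6: D(K, 0xB) = 0x7.
Blocks that differ from the original plaintext: P5.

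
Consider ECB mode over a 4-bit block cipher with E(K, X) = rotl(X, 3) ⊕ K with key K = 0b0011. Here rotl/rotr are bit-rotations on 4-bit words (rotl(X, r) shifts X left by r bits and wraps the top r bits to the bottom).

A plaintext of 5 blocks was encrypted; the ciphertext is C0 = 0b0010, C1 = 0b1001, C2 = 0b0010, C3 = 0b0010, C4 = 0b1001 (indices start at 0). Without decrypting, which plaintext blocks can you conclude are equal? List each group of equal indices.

ECB encrypts each block independently with the same key, so equal ciphertext blocks imply equal plaintext blocks.
C0 = C2 = C3 = 0b0010, so P0 = P2 = P3.
C1 = C4 = 0b1001, so P1 = P4.

P0 = P2 = P3; P1 = P4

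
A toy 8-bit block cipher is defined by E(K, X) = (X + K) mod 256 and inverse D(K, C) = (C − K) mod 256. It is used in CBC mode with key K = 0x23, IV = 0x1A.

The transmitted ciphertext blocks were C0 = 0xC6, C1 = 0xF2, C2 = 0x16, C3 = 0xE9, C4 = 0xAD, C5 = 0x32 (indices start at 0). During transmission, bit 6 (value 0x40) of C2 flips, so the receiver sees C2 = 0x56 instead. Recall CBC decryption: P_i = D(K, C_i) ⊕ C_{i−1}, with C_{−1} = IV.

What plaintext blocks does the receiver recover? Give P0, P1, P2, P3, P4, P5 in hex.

Only C2 changed, to 0x56. In CBC, a change in C_i garbles P_i and flips the same bit in P_{i+1}. Decrypting the received ciphertext:
P0: D(K, 0xC6) = 0xA3; 0xA3 ⊕ 0x1A = 0xB9.
P1: D(K, 0xF2) = 0xCF; 0xCF ⊕ 0xC6 = 0x09.
P2: D(K, 0x56) = 0x33; 0x33 ⊕ 0xF2 = 0xC1.
P3: D(K, 0xE9) = 0xC6; 0xC6 ⊕ 0x56 = 0x90.
P4: D(K, 0xAD) = 0x8A; 0x8A ⊕ 0xE9 = 0x63.
P5: D(K, 0x32) = 0x0F; 0x0F ⊕ 0xAD = 0xA2.
Blocks that differ from the original plaintext: P2, P3.

P0 = 0xB9, P1 = 0x09, P2 = 0xC1, P3 = 0x90, P4 = 0x63, P5 = 0xA2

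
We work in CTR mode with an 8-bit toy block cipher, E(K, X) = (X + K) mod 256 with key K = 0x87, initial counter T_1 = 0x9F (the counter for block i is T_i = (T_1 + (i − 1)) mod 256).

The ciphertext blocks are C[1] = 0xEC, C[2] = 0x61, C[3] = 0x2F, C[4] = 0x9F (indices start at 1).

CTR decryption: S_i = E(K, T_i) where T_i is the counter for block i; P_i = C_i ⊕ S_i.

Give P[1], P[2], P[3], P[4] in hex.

P[1] = 0xCA, P[2] = 0x46, P[3] = 0x07, P[4] = 0xB6

P[1]: T = 0x9F, S = E(K, T) = 0x26; 0xEC ⊕ 0x26 = 0xCA.
P[2]: T = 0xA0, S = E(K, T) = 0x27; 0x61 ⊕ 0x27 = 0x46.
P[3]: T = 0xA1, S = E(K, T) = 0x28; 0x2F ⊕ 0x28 = 0x07.
P[4]: T = 0xA2, S = E(K, T) = 0x29; 0x9F ⊕ 0x29 = 0xB6.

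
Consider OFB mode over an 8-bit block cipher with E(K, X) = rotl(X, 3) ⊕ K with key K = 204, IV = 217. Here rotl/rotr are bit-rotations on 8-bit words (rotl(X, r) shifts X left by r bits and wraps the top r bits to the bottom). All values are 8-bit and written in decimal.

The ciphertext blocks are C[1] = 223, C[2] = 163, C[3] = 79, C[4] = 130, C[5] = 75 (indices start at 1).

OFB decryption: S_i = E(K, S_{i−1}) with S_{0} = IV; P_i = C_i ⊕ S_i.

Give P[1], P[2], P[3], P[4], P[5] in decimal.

P[1] = 221, P[2] = 127, P[3] = 101, P[4] = 31, P[5] = 107

P[1]: S = E(K, 217) = 2; 223 ⊕ 2 = 221.
P[2]: S = E(K, 2) = 220; 163 ⊕ 220 = 127.
P[3]: S = E(K, 220) = 42; 79 ⊕ 42 = 101.
P[4]: S = E(K, 42) = 157; 130 ⊕ 157 = 31.
P[5]: S = E(K, 157) = 32; 75 ⊕ 32 = 107.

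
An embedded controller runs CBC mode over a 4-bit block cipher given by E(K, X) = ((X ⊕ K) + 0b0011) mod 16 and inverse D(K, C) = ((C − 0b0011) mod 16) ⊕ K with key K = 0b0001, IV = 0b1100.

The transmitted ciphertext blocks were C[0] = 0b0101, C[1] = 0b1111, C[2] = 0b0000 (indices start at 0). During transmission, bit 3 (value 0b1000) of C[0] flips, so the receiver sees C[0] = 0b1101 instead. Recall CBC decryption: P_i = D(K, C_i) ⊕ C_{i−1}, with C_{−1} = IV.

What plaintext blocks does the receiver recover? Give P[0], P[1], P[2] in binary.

Only C[0] changed, to 0b1101. In CBC, a change in C_i garbles P_i and flips the same bit in P_{i+1}. Decrypting the received ciphertext:
P[0]: D(K, 0b1101) = 0b1011; 0b1011 ⊕ 0b1100 = 0b0111.
P[1]: D(K, 0b1111) = 0b1101; 0b1101 ⊕ 0b1101 = 0b0000.
P[2]: D(K, 0b0000) = 0b1100; 0b1100 ⊕ 0b1111 = 0b0011.
Blocks that differ from the original plaintext: P[0], P[1].

P[0] = 0b0111, P[1] = 0b0000, P[2] = 0b0011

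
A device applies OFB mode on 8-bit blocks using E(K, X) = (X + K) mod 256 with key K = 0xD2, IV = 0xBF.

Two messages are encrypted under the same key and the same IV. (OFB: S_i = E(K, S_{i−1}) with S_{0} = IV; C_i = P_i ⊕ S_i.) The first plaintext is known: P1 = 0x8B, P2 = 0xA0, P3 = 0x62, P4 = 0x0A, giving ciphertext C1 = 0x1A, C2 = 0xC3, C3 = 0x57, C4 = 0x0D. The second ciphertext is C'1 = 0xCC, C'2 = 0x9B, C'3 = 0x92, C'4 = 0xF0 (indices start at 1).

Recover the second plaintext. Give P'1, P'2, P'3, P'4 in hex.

P'1 = 0x5D, P'2 = 0xF8, P'3 = 0xA7, P'4 = 0xF7

In OFB with a reused IV, both messages share the same keystream S_i, so C_i ⊕ C'_i = P_i ⊕ P'_i and thus P'_i = P_i ⊕ C_i ⊕ C'_i.
P'1: 0x8B ⊕ 0x1A ⊕ 0xCC = 0x5D.
P'2: 0xA0 ⊕ 0xC3 ⊕ 0x9B = 0xF8.
P'3: 0x62 ⊕ 0x57 ⊕ 0x92 = 0xA7.
P'4: 0x0A ⊕ 0x0D ⊕ 0xF0 = 0xF7.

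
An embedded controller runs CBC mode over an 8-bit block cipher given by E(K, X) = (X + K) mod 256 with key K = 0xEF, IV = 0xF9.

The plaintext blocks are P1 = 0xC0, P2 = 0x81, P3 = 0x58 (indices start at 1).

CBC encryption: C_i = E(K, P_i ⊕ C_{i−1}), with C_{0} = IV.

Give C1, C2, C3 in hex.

C1 = 0x28, C2 = 0x98, C3 = 0xAF

C1: P1 ⊕ 0xF9 = 0x39; E(K, 0x39) = 0x28.
C2: P2 ⊕ 0x28 = 0xA9; E(K, 0xA9) = 0x98.
C3: P3 ⊕ 0x98 = 0xC0; E(K, 0xC0) = 0xAF.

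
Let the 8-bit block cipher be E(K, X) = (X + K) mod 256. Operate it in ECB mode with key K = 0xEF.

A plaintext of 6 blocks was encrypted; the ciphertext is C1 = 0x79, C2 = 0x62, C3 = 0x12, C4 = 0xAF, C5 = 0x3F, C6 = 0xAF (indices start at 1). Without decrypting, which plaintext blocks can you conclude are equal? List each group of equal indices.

P4 = P6

ECB encrypts each block independently with the same key, so equal ciphertext blocks imply equal plaintext blocks.
C4 = C6 = 0xAF, so P4 = P6.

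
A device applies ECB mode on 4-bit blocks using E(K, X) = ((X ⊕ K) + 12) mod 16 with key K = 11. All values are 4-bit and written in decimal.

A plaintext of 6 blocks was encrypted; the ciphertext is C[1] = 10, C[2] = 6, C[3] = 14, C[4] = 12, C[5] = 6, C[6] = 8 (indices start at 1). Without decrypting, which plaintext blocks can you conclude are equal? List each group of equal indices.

P[2] = P[5]

ECB encrypts each block independently with the same key, so equal ciphertext blocks imply equal plaintext blocks.
C[2] = C[5] = 6, so P[2] = P[5].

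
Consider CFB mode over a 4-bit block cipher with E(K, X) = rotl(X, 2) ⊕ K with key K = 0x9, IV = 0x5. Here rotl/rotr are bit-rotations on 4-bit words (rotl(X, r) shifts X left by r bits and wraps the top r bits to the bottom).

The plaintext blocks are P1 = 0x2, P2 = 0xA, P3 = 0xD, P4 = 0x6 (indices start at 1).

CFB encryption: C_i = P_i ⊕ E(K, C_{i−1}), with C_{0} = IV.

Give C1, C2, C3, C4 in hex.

C1: E(K, 0x5) = 0xC; 0x2 ⊕ 0xC = 0xE.
C2: E(K, 0xE) = 0x2; 0xA ⊕ 0x2 = 0x8.
C3: E(K, 0x8) = 0xB; 0xD ⊕ 0xB = 0x6.
C4: E(K, 0x6) = 0x0; 0x6 ⊕ 0x0 = 0x6.

C1 = 0xE, C2 = 0x8, C3 = 0x6, C4 = 0x6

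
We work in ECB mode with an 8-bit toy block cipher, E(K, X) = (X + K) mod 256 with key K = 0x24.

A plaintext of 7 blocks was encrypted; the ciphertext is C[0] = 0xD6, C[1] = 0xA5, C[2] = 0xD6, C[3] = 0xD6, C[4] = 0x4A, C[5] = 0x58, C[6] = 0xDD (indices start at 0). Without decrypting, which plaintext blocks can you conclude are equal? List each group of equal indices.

ECB encrypts each block independently with the same key, so equal ciphertext blocks imply equal plaintext blocks.
C[0] = C[2] = C[3] = 0xD6, so P[0] = P[2] = P[3].

P[0] = P[2] = P[3]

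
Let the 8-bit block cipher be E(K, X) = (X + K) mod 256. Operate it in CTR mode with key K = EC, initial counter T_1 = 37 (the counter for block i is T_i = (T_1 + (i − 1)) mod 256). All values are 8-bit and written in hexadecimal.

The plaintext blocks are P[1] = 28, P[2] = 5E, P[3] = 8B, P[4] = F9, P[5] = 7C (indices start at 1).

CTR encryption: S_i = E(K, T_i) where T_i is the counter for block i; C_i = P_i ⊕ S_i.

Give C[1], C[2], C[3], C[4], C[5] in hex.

C[1]: T = 37, S = E(K, T) = 23; 28 ⊕ 23 = 0B.
C[2]: T = 38, S = E(K, T) = 24; 5E ⊕ 24 = 7A.
C[3]: T = 39, S = E(K, T) = 25; 8B ⊕ 25 = AE.
C[4]: T = 3A, S = E(K, T) = 26; F9 ⊕ 26 = DF.
C[5]: T = 3B, S = E(K, T) = 27; 7C ⊕ 27 = 5B.

C[1] = 0B, C[2] = 7A, C[3] = AE, C[4] = DF, C[5] = 5B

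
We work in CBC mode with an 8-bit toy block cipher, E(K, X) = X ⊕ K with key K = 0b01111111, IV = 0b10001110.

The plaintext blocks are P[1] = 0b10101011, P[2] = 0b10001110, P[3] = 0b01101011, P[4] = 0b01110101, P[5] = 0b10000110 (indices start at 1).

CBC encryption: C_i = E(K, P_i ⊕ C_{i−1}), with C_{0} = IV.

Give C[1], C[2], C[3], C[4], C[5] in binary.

C[1] = 0b01011010, C[2] = 0b10101011, C[3] = 0b10111111, C[4] = 0b10110101, C[5] = 0b01001100

C[1]: P[1] ⊕ 0b10001110 = 0b00100101; E(K, 0b00100101) = 0b01011010.
C[2]: P[2] ⊕ 0b01011010 = 0b11010100; E(K, 0b11010100) = 0b10101011.
C[3]: P[3] ⊕ 0b10101011 = 0b11000000; E(K, 0b11000000) = 0b10111111.
C[4]: P[4] ⊕ 0b10111111 = 0b11001010; E(K, 0b11001010) = 0b10110101.
C[5]: P[5] ⊕ 0b10110101 = 0b00110011; E(K, 0b00110011) = 0b01001100.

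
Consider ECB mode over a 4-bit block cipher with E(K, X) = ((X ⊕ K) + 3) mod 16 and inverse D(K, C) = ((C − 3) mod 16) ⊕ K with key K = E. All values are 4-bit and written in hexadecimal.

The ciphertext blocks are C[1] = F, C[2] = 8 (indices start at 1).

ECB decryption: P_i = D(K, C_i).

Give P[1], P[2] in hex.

P[1] = 2, P[2] = B

P[1]: D(K, F) = 2.
P[2]: D(K, 8) = B.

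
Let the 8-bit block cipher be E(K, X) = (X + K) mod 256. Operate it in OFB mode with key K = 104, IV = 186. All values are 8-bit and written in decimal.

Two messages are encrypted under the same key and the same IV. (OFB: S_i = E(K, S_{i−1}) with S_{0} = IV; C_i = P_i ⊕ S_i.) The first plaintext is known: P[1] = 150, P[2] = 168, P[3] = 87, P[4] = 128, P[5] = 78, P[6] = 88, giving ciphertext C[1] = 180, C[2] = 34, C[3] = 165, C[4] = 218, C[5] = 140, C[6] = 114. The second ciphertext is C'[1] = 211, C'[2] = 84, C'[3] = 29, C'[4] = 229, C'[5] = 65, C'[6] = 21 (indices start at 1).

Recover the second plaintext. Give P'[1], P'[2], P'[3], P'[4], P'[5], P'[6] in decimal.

In OFB with a reused IV, both messages share the same keystream S_i, so C_i ⊕ C'_i = P_i ⊕ P'_i and thus P'_i = P_i ⊕ C_i ⊕ C'_i.
P'[1]: 150 ⊕ 180 ⊕ 211 = 241.
P'[2]: 168 ⊕ 34 ⊕ 84 = 222.
P'[3]: 87 ⊕ 165 ⊕ 29 = 239.
P'[4]: 128 ⊕ 218 ⊕ 229 = 191.
P'[5]: 78 ⊕ 140 ⊕ 65 = 131.
P'[6]: 88 ⊕ 114 ⊕ 21 = 63.

P'[1] = 241, P'[2] = 222, P'[3] = 239, P'[4] = 191, P'[5] = 131, P'[6] = 63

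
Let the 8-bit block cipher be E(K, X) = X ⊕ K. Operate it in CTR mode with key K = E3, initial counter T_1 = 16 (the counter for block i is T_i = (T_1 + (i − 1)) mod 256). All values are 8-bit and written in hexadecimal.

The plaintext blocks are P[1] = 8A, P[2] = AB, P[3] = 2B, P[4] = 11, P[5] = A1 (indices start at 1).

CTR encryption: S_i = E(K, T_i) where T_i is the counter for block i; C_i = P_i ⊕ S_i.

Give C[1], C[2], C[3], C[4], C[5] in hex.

C[1] = 7F, C[2] = 5F, C[3] = D0, C[4] = EB, C[5] = 58

C[1]: T = 16, S = E(K, T) = F5; 8A ⊕ F5 = 7F.
C[2]: T = 17, S = E(K, T) = F4; AB ⊕ F4 = 5F.
C[3]: T = 18, S = E(K, T) = FB; 2B ⊕ FB = D0.
C[4]: T = 19, S = E(K, T) = FA; 11 ⊕ FA = EB.
C[5]: T = 1A, S = E(K, T) = F9; A1 ⊕ F9 = 58.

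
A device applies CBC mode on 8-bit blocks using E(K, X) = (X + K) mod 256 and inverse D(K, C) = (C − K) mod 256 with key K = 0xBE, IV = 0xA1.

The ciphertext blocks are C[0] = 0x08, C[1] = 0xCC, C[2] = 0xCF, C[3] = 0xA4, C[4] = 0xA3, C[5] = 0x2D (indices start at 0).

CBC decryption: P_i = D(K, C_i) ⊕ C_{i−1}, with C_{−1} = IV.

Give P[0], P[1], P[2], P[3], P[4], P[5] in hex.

P[0] = 0xEB, P[1] = 0x06, P[2] = 0xDD, P[3] = 0x29, P[4] = 0x41, P[5] = 0xCC

P[0]: D(K, 0x08) = 0x4A; 0x4A ⊕ 0xA1 = 0xEB.
P[1]: D(K, 0xCC) = 0x0E; 0x0E ⊕ 0x08 = 0x06.
P[2]: D(K, 0xCF) = 0x11; 0x11 ⊕ 0xCC = 0xDD.
P[3]: D(K, 0xA4) = 0xE6; 0xE6 ⊕ 0xCF = 0x29.
P[4]: D(K, 0xA3) = 0xE5; 0xE5 ⊕ 0xA4 = 0x41.
P[5]: D(K, 0x2D) = 0x6F; 0x6F ⊕ 0xA3 = 0xCC.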